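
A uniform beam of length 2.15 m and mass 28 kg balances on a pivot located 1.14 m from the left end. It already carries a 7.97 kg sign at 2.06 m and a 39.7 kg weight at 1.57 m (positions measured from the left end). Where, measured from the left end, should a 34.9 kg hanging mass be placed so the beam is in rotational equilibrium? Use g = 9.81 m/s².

Take moments about the pivot (at 1.14 m from the left end).
Beam weight: 28 × 9.81 = 274.7 N down at 1.075 m → arm 0.065 m, τ = 274.7 × 0.065 = 17.86 N·m counterclockwise.
Sign: 7.97 × 9.81 = 78.19 N down at 2.06 m → arm 0.92 m, τ = 78.19 × 0.92 = 71.93 N·m clockwise.
Weight: 39.7 × 9.81 = 389.5 N down at 1.57 m → arm 0.43 m, τ = 389.5 × 0.43 = 167.5 N·m clockwise.
Net moment of existing loads = 221.6 N·m clockwise.
The hanging mass weighs 34.9 × 9.81 = 342.4 N and must supply an equal counterclockwise moment, so its lever arm about the pivot is 221.6 / 342.4 = 0.647 m.
That puts it at 1.14 − 0.647 = 0.493 m from the left end.

x ≈ 0.493 m from the left end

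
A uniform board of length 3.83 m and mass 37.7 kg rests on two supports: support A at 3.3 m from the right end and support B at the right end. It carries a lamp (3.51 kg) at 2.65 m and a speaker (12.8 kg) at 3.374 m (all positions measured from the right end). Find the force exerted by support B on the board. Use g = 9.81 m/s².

Choose support A as the axis so its reaction then has zero moment arm.
Beam weight: 37.7 × 9.81 = 369.8 N down at 1.915 m → arm 1.385 m, τ = 369.8 × 1.385 = 512.2 N·m clockwise.
Lamp: 3.51 × 9.81 = 34.43 N down at 2.65 m → arm 0.65 m, τ = 34.43 × 0.65 = 22.38 N·m clockwise.
Speaker: 12.8 × 9.81 = 125.6 N down at 3.374 m → arm 0.074 m, τ = 125.6 × 0.074 = 9.294 N·m counterclockwise.
Net load moment about support A = 525.3 N·m clockwise.
Reaction R at support B is upward at 0 m, arm 3.3 m → moment R × 3.3 counterclockwise.
Στ = 0 ⇒ R × 3.3 = 525.3 ⇒ R = 159 N.

R_B ≈ 159 N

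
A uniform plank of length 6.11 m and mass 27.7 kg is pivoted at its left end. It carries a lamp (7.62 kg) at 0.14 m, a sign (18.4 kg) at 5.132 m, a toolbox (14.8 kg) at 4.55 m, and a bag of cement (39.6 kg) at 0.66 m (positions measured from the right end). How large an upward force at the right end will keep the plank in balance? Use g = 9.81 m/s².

F ≈ 621 N

Take moments about the left end.
Beam weight: 27.7 × 9.81 = 271.7 N down at 3.055 m → arm 3.055 m, τ = 271.7 × 3.055 = 830 N·m clockwise.
Lamp: 7.62 × 9.81 = 74.75 N down at 0.14 m → arm 5.97 m, τ = 74.75 × 5.97 = 446.3 N·m clockwise.
Sign: 18.4 × 9.81 = 180.5 N down at 5.132 m → arm 0.978 m, τ = 180.5 × 0.978 = 176.5 N·m clockwise.
Toolbox: 14.8 × 9.81 = 145.2 N down at 4.55 m → arm 1.56 m, τ = 145.2 × 1.56 = 226.5 N·m clockwise.
Bag of cement: 39.6 × 9.81 = 388.5 N down at 0.66 m → arm 5.45 m, τ = 388.5 × 5.45 = 2117 N·m clockwise.
Net moment of the loads = 3796 N·m clockwise.
The upward force F acts at the right end, arm 6.11 m, giving F × 6.11 counterclockwise.
For rotational equilibrium, F × 6.11 = 3796, so F = 3796 / 6.11 = 621 N.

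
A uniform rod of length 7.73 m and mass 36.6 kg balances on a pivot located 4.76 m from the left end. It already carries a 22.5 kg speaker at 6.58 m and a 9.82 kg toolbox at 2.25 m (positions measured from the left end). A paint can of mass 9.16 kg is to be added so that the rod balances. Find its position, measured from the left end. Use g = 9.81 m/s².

x ≈ 6.56 m from the left end

Taking torques about the pivot (at 4.76 m from the left end):
Beam weight: 36.6 × 9.81 = 359 N down at 3.865 m → arm 0.895 m, τ = 359 × 0.895 = 321.3 N·m counterclockwise.
Speaker: 22.5 × 9.81 = 220.7 N down at 6.58 m → arm 1.82 m, τ = 220.7 × 1.82 = 401.7 N·m clockwise.
Toolbox: 9.82 × 9.81 = 96.33 N down at 2.25 m → arm 2.51 m, τ = 96.33 × 2.51 = 241.8 N·m counterclockwise.
Net moment of existing loads = 161.4 N·m counterclockwise.
The paint can weighs 9.16 × 9.81 = 89.86 N and must supply an equal clockwise moment, so its lever arm about the pivot is 161.4 / 89.86 = 1.8 m.
That puts it at 4.76 + 1.8 = 6.56 m from the left end.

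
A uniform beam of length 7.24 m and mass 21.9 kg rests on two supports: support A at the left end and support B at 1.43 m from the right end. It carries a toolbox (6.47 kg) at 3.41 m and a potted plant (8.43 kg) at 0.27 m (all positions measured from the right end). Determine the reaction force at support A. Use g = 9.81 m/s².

R_A ≈ 86.1 N

Choose support B as the axis so its reaction then has zero moment arm.
Beam weight: 21.9 × 9.81 = 214.8 N down at 3.62 m → arm 2.19 m, τ = 214.8 × 2.19 = 470.4 N·m counterclockwise.
Toolbox: 6.47 × 9.81 = 63.47 N down at 3.41 m → arm 1.98 m, τ = 63.47 × 1.98 = 125.7 N·m counterclockwise.
Potted plant: 8.43 × 9.81 = 82.7 N down at 0.27 m → arm 1.16 m, τ = 82.7 × 1.16 = 95.93 N·m clockwise.
Net load moment about support B = 500.2 N·m counterclockwise.
Reaction R at support A is upward at 7.24 m, arm 5.81 m → moment R × 5.81 clockwise.
Setting net torque to zero: R × 5.81 = 500.2 → R = 86.1 N.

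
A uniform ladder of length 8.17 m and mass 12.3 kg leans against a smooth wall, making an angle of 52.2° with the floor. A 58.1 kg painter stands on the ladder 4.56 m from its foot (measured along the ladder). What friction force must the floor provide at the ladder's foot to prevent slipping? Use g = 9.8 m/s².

f ≈ 293 N

Sum moments about the foot of the ladder (the floor normal and friction both act there and drop out).
Ladder weight 12.3×9.8 = 120.5 N acts at 4.085 m along the ladder; its horizontal arm is 4.085·cos52.2° = 2.504 m → τ = 301.7 N·m clockwise.
Painter: 58.1×9.8 = 569.4 N at 4.56 m → arm 2.795 m → τ = 1591 N·m clockwise.
Wall normal N acts horizontally at the top; its moment arm is the height L sinθ = 8.17·sin52.2° = 6.456 m, counterclockwise.
Balancing moments: N × 6.456 = 1893, giving N = 293 N.
ΣFx = 0: friction at the foot balances the wall's push, so f = N_wall = 293 N.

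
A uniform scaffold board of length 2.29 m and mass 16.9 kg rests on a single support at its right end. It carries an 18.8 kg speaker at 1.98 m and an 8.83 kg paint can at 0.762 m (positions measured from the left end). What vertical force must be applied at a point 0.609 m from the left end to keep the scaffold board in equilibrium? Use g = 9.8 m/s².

Take moments about the right end.
Beam weight: 16.9 × 9.8 = 165.6 N down at 1.145 m → arm 1.145 m, τ = 165.6 × 1.145 = 189.6 N·m counterclockwise.
Speaker: 18.8 × 9.8 = 184.2 N down at 1.98 m → arm 0.31 m, τ = 184.2 × 0.31 = 57.1 N·m counterclockwise.
Paint can: 8.83 × 9.8 = 86.53 N down at 0.762 m → arm 1.528 m, τ = 86.53 × 1.528 = 132.2 N·m counterclockwise.
Net moment of the loads = 378.9 N·m counterclockwise.
The upward force F acts at a point 0.609 m from the left end, arm 1.681 m, giving F × 1.681 clockwise.
Balancing moments: F × 1.681 = 378.9, giving F = 378.9 / 1.681 = 225 N.

F ≈ 225 N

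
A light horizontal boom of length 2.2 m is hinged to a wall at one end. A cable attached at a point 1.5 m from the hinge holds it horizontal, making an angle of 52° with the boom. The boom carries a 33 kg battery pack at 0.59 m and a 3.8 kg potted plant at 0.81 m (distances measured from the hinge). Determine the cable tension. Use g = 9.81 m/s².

Choose the hinge as the axis so the unknown hinge reaction has zero arm there.
Battery pack: 33 × 9.81 = 323.7 N down at 0.59 m → arm 0.59 m, τ = 323.7 × 0.59 = 191 N·m clockwise.
Potted plant: 3.8 × 9.81 = 37.28 N down at 0.81 m → arm 0.81 m, τ = 37.28 × 0.81 = 30.2 N·m clockwise.
Total clockwise load moment = 221.2 N·m.
The cable tension T acts at 1.5 m; only its component perpendicular to the boom, T sinθ, produces torque. sin 52° = 0.788.
For rotational equilibrium, T × 1.5 × 0.788 = 221.2, so T = 221.2 / 1.182 = 187 N.

T ≈ 187 N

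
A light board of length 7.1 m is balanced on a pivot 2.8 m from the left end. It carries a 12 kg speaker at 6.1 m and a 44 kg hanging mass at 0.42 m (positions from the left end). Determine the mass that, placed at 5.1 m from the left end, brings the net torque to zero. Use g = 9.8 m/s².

m ≈ 28.3 kg

Take moments about the pivot (at 2.8 m from the left end).
Speaker: 12 × 9.8 = 117.6 N down at 6.1 m → arm 3.3 m, τ = 117.6 × 3.3 = 388.1 N·m clockwise.
Hanging mass: 44 × 9.8 = 431.2 N down at 0.42 m → arm 2.38 m, τ = 431.2 × 2.38 = 1026 N·m counterclockwise.
Net moment of known loads = 637.9 N·m counterclockwise.
An unknown mass m at 5.1 m has arm 2.3 m; its moment is m·g·2.3 clockwise.
For rotational equilibrium, m × 9.8 × 2.3 = 637.9, so m = 637.9 / (9.8 × 2.3) = 28.3 kg.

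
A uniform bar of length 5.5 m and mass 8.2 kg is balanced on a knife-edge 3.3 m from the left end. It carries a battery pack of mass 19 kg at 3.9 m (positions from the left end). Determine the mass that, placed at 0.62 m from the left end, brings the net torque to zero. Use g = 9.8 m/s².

Taking torques about the knife-edge (at 3.3 m from the left end):
Beam weight: 8.2 × 9.8 = 80.36 N down at 2.75 m → arm 0.55 m, τ = 80.36 × 0.55 = 44.2 N·m counterclockwise.
Battery pack: 19 × 9.8 = 186.2 N down at 3.9 m → arm 0.6 m, τ = 186.2 × 0.6 = 111.7 N·m clockwise.
Net moment of known loads = 67.5 N·m clockwise.
An unknown mass m at 0.62 m has arm 2.68 m; its moment is m·g·2.68 counterclockwise.
Balancing moments: m × 9.8 × 2.68 = 67.5, giving m = 67.5 / (9.8 × 2.68) = 2.57 kg.

m ≈ 2.57 kg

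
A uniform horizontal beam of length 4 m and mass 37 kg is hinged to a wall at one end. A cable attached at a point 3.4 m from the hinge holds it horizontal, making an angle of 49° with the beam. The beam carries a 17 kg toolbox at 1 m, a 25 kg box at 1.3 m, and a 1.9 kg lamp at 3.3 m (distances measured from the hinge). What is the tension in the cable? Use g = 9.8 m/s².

T ≈ 496 N

About the hinge:
Beam weight: 37 × 9.8 = 362.6 N down at 2 m → arm 2 m, τ = 362.6 × 2 = 725.2 N·m clockwise.
Toolbox: 17 × 9.8 = 166.6 N down at 1 m → arm 1 m, τ = 166.6 × 1 = 166.6 N·m clockwise.
Box: 25 × 9.8 = 245 N down at 1.3 m → arm 1.3 m, τ = 245 × 1.3 = 318.5 N·m clockwise.
Lamp: 1.9 × 9.8 = 18.62 N down at 3.3 m → arm 3.3 m, τ = 18.62 × 3.3 = 61.45 N·m clockwise.
Total clockwise load moment = 1272 N·m.
The cable tension T acts at 3.4 m; only its component perpendicular to the beam, T sinθ, produces torque. sin 49° = 0.7547.
Balancing moments: T × 3.4 × 0.7547 = 1272, giving T = 1272 / 2.566 = 496 N.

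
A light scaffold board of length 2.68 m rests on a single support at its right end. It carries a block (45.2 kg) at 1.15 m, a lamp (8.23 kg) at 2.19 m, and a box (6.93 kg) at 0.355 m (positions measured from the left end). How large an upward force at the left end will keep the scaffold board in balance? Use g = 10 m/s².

Taking torques about the right end:
Block: 45.2 × 10 = 452 N down at 1.15 m → arm 1.53 m, τ = 452 × 1.53 = 691.6 N·m counterclockwise.
Lamp: 8.23 × 10 = 82.3 N down at 2.19 m → arm 0.49 m, τ = 82.3 × 0.49 = 40.33 N·m counterclockwise.
Box: 6.93 × 10 = 69.3 N down at 0.355 m → arm 2.325 m, τ = 69.3 × 2.325 = 161.1 N·m counterclockwise.
Net moment of the loads = 893 N·m counterclockwise.
The upward force F acts at the left end, arm 2.68 m, giving F × 2.68 clockwise.
For rotational equilibrium, F × 2.68 = 893, so F = 893 / 2.68 = 333 N.

F ≈ 333 N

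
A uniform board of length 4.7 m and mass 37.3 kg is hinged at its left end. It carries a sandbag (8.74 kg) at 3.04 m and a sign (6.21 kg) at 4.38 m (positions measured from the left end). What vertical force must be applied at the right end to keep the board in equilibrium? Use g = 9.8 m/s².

F ≈ 295 N

About the left end:
Beam weight: 37.3 × 9.8 = 365.5 N down at 2.35 m → arm 2.35 m, τ = 365.5 × 2.35 = 858.9 N·m clockwise.
Sandbag: 8.74 × 9.8 = 85.65 N down at 3.04 m → arm 3.04 m, τ = 85.65 × 3.04 = 260.4 N·m clockwise.
Sign: 6.21 × 9.8 = 60.86 N down at 4.38 m → arm 4.38 m, τ = 60.86 × 4.38 = 266.6 N·m clockwise.
Net moment of the loads = 1386 N·m clockwise.
The upward force F acts at the right end, arm 4.7 m, giving F × 4.7 counterclockwise.
For rotational equilibrium, F × 4.7 = 1386, so F = 1386 / 4.7 = 295 N.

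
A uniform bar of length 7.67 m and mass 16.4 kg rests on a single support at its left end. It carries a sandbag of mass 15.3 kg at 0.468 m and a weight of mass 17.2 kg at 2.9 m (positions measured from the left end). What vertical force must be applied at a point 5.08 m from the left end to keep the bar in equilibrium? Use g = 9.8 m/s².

Choose the left end as the axis so the unknown pivot reaction has zero arm there.
Beam weight: 16.4 × 9.8 = 160.7 N down at 3.835 m → arm 3.835 m, τ = 160.7 × 3.835 = 616.3 N·m clockwise.
Sandbag: 15.3 × 9.8 = 149.9 N down at 0.468 m → arm 0.468 m, τ = 149.9 × 0.468 = 70.15 N·m clockwise.
Weight: 17.2 × 9.8 = 168.6 N down at 2.9 m → arm 2.9 m, τ = 168.6 × 2.9 = 488.9 N·m clockwise.
Net moment of the loads = 1175 N·m clockwise.
The upward force F acts at a point 5.08 m from the left end, arm 5.08 m, giving F × 5.08 counterclockwise.
Στ = 0 ⇒ F × 5.08 = 1175 ⇒ F = 1175 / 5.08 = 231 N.

F ≈ 231 N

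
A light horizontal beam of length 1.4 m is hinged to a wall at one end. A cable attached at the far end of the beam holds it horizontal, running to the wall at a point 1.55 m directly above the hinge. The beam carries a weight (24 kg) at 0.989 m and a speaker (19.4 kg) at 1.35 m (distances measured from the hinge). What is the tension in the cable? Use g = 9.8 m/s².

T ≈ 471 N

About the hinge:
Weight: 24 × 9.8 = 235.2 N down at 0.989 m → arm 0.989 m, τ = 235.2 × 0.989 = 232.6 N·m clockwise.
Speaker: 19.4 × 9.8 = 190.1 N down at 1.35 m → arm 1.35 m, τ = 190.1 × 1.35 = 256.6 N·m clockwise.
Total clockwise load moment = 489.2 N·m.
The cable tension T acts at 1.4 m; only its component perpendicular to the beam, T sinθ, produces torque. sinθ = h/√(h²+d²) = 1.55/√(1.55²+1.4²) = 0.7421.
Στ = 0 ⇒ T × 1.4 × 0.7421 = 489.2 ⇒ T = 489.2 / 1.039 = 471 N.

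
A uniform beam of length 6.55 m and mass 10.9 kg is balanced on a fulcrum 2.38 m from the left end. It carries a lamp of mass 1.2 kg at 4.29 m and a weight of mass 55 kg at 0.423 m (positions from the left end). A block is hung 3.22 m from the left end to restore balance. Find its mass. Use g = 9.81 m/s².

About the fulcrum (at 2.38 m from the left end):
Beam weight: 10.9 × 9.81 = 106.9 N down at 3.275 m → arm 0.895 m, τ = 106.9 × 0.895 = 95.68 N·m clockwise.
Lamp: 1.2 × 9.81 = 11.77 N down at 4.29 m → arm 1.91 m, τ = 11.77 × 1.91 = 22.48 N·m clockwise.
Weight: 55 × 9.81 = 539.6 N down at 0.423 m → arm 1.957 m, τ = 539.6 × 1.957 = 1056 N·m counterclockwise.
Net moment of known loads = 937.8 N·m counterclockwise.
An unknown mass m at 3.22 m has arm 0.84 m; its moment is m·g·0.84 clockwise.
Στ = 0 ⇒ m × 9.81 × 0.84 = 937.8 ⇒ m = 937.8 / (9.81 × 0.84) = 114 kg.

m ≈ 114 kg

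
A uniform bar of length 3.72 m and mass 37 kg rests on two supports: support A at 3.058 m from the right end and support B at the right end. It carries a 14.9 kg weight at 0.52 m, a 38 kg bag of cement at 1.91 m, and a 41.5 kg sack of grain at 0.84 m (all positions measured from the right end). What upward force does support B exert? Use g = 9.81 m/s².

About support A:
Beam weight: 37 × 9.81 = 363 N down at 1.86 m → arm 1.198 m, τ = 363 × 1.198 = 434.9 N·m clockwise.
Weight: 14.9 × 9.81 = 146.2 N down at 0.52 m → arm 2.538 m, τ = 146.2 × 2.538 = 371.1 N·m clockwise.
Bag of cement: 38 × 9.81 = 372.8 N down at 1.91 m → arm 1.148 m, τ = 372.8 × 1.148 = 428 N·m clockwise.
Sack of grain: 41.5 × 9.81 = 407.1 N down at 0.84 m → arm 2.218 m, τ = 407.1 × 2.218 = 902.9 N·m clockwise.
Net load moment about support A = 2137 N·m clockwise.
Reaction R at support B is upward at 0 m, arm 3.058 m → moment R × 3.058 counterclockwise.
Balancing moments: R × 3.058 = 2137, giving R = 699 N.

R_B ≈ 699 N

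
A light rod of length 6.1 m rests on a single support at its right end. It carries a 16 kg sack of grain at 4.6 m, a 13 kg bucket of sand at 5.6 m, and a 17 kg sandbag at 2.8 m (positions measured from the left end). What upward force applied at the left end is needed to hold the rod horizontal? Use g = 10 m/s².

Choose the right end as the axis so the unknown pivot reaction has zero arm there.
Sack of grain: 16 × 10 = 160 N down at 4.6 m → arm 1.5 m, τ = 160 × 1.5 = 240 N·m counterclockwise.
Bucket of sand: 13 × 10 = 130 N down at 5.6 m → arm 0.5 m, τ = 130 × 0.5 = 65 N·m counterclockwise.
Sandbag: 17 × 10 = 170 N down at 2.8 m → arm 3.3 m, τ = 170 × 3.3 = 561 N·m counterclockwise.
Net moment of the loads = 866 N·m counterclockwise.
The upward force F acts at the left end, arm 6.1 m, giving F × 6.1 clockwise.
Στ = 0 ⇒ F × 6.1 = 866 ⇒ F = 866 / 6.1 = 142 N.

F ≈ 142 N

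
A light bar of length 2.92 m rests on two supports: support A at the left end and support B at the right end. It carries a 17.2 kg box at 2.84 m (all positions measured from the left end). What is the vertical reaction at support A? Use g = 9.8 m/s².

Choose support B as the axis so its reaction then has zero moment arm.
Box: 17.2 × 9.8 = 168.6 N down at 2.84 m → arm 0.08 m, τ = 168.6 × 0.08 = 13.49 N·m counterclockwise.
Net load moment about support B = 13.49 N·m counterclockwise.
Reaction R at support A is upward at 0 m, arm 2.92 m → moment R × 2.92 clockwise.
Στ = 0 ⇒ R × 2.92 = 13.49 ⇒ R = 4.62 N.

R_A ≈ 4.62 N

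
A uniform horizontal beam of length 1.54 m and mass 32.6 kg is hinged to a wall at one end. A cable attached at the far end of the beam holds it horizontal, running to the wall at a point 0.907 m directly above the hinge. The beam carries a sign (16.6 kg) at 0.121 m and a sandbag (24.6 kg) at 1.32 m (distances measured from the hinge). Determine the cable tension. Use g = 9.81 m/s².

T ≈ 748 N

Sum moments about the hinge (the unknown hinge reaction has zero arm there).
Beam weight: 32.6 × 9.81 = 319.8 N down at 0.77 m → arm 0.77 m, τ = 319.8 × 0.77 = 246.2 N·m clockwise.
Sign: 16.6 × 9.81 = 162.8 N down at 0.121 m → arm 0.121 m, τ = 162.8 × 0.121 = 19.7 N·m clockwise.
Sandbag: 24.6 × 9.81 = 241.3 N down at 1.32 m → arm 1.32 m, τ = 241.3 × 1.32 = 318.5 N·m clockwise.
Total clockwise load moment = 584.4 N·m.
The cable tension T acts at 1.54 m; only its component perpendicular to the beam, T sinθ, produces torque. sinθ = h/√(h²+d²) = 0.907/√(0.907²+1.54²) = 0.5075.
Balancing moments: T × 1.54 × 0.5075 = 584.4, giving T = 584.4 / 0.7815 = 748 N.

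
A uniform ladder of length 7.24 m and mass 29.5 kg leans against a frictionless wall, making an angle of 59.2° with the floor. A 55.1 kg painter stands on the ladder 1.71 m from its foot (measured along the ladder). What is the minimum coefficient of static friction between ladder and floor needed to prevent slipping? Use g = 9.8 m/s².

Take moments about the foot of the ladder.
Ladder weight 29.5×9.8 = 289.1 N acts at 3.62 m along the ladder; its horizontal arm is 3.62·cos59.2° = 1.854 m → τ = 536 N·m clockwise.
Painter: 55.1×9.8 = 540 N at 1.71 m → arm 0.8756 m → τ = 472.8 N·m clockwise.
Wall normal N acts horizontally at the top; its moment arm is the height L sinθ = 7.24·sin59.2° = 6.219 m, counterclockwise.
Balancing moments: N × 6.219 = 1009, giving N = 162.2 N.
ΣFx = 0 ⇒ f = N_wall = 162.2 N. ΣFy = 0 ⇒ N_floor = 829.1 N.
μ_min = f / N_floor = 162.2 / 829.1 = 0.196.

μ_min ≈ 0.196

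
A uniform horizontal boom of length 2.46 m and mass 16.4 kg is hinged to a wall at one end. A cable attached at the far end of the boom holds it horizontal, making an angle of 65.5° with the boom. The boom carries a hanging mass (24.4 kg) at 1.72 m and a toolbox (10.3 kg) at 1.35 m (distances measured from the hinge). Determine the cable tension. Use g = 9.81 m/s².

T ≈ 333 N

Choose the hinge as the axis so the unknown hinge reaction has zero arm there.
Beam weight: 16.4 × 9.81 = 160.9 N down at 1.23 m → arm 1.23 m, τ = 160.9 × 1.23 = 197.9 N·m clockwise.
Hanging mass: 24.4 × 9.81 = 239.4 N down at 1.72 m → arm 1.72 m, τ = 239.4 × 1.72 = 411.8 N·m clockwise.
Toolbox: 10.3 × 9.81 = 101 N down at 1.35 m → arm 1.35 m, τ = 101 × 1.35 = 136.4 N·m clockwise.
Total clockwise load moment = 746.1 N·m.
The cable tension T acts at 2.46 m; only its component perpendicular to the boom, T sinθ, produces torque. sin 65.5° = 0.91.
For rotational equilibrium, T × 2.46 × 0.91 = 746.1, so T = 746.1 / 2.239 = 333 N.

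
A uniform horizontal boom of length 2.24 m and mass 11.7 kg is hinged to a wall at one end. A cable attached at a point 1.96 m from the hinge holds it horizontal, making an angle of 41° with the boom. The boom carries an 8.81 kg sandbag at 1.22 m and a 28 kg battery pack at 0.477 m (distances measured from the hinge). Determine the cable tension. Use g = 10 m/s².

T ≈ 289 N

Choose the hinge as the axis so the unknown hinge reaction has zero arm there.
Beam weight: 11.7 × 10 = 117 N down at 1.12 m → arm 1.12 m, τ = 117 × 1.12 = 131 N·m clockwise.
Sandbag: 8.81 × 10 = 88.1 N down at 1.22 m → arm 1.22 m, τ = 88.1 × 1.22 = 107.5 N·m clockwise.
Battery pack: 28 × 10 = 280 N down at 0.477 m → arm 0.477 m, τ = 280 × 0.477 = 133.6 N·m clockwise.
Total clockwise load moment = 372.1 N·m.
The cable tension T acts at 1.96 m; only its component perpendicular to the boom, T sinθ, produces torque. sin 41° = 0.6561.
Setting net torque to zero: T × 1.96 × 0.6561 = 372.1 → T = 372.1 / 1.286 = 289 N.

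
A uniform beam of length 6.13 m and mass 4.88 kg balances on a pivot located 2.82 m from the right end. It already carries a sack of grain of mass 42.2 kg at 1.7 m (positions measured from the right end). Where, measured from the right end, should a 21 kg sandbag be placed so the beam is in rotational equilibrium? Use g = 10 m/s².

Choose the pivot (at 2.82 m from the right end) as the axis so the support reaction has zero arm there.
Beam weight: 4.88 × 10 = 48.8 N down at 3.065 m → arm 0.245 m, τ = 48.8 × 0.245 = 11.96 N·m counterclockwise.
Sack of grain: 42.2 × 10 = 422 N down at 1.7 m → arm 1.12 m, τ = 422 × 1.12 = 472.6 N·m clockwise.
Net moment of existing loads = 460.6 N·m clockwise.
The sandbag weighs 21 × 10 = 210 N and must supply an equal counterclockwise moment, so its lever arm about the pivot is 460.6 / 210 = 2.19 m.
That puts it at 2.82 + 2.19 = 5.01 m from the right end.

x ≈ 5.01 m from the right end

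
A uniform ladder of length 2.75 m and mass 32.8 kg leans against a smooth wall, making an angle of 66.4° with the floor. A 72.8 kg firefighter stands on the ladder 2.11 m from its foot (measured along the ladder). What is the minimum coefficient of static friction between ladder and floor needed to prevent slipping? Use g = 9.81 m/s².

About the foot of the ladder:
Ladder weight 32.8×9.81 = 321.8 N acts at 1.375 m along the ladder; its horizontal arm is 1.375·cos66.4° = 0.5505 m → τ = 177.2 N·m clockwise.
Firefighter: 72.8×9.81 = 714.2 N at 2.11 m → arm 0.8447 m → τ = 603.3 N·m clockwise.
Wall normal N acts horizontally at the top; its moment arm is the height L sinθ = 2.75·sin66.4° = 2.52 m, counterclockwise.
Setting net torque to zero: N × 2.52 = 780.5 → N = 309.7 N.
ΣFx = 0 ⇒ f = N_wall = 309.7 N. ΣFy = 0 ⇒ N_floor = 1036 N.
μ_min = f / N_floor = 309.7 / 1036 = 0.299.

μ_min ≈ 0.299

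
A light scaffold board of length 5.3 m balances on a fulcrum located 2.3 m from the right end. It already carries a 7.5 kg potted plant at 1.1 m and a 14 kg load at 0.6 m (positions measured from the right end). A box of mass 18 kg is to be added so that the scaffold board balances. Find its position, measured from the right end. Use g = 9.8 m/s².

Sum moments about the fulcrum (at 2.3 m from the right end) (the support reaction has zero arm there).
Potted plant: 7.5 × 9.8 = 73.5 N down at 1.1 m → arm 1.2 m, τ = 73.5 × 1.2 = 88.2 N·m clockwise.
Load: 14 × 9.8 = 137.2 N down at 0.6 m → arm 1.7 m, τ = 137.2 × 1.7 = 233.2 N·m clockwise.
Net moment of existing loads = 321.4 N·m clockwise.
The box weighs 18 × 9.8 = 176.4 N and must supply an equal counterclockwise moment, so its lever arm about the fulcrum is 321.4 / 176.4 = 1.82 m.
That puts it at 2.3 + 1.82 = 4.12 m from the right end.

x ≈ 4.12 m from the right end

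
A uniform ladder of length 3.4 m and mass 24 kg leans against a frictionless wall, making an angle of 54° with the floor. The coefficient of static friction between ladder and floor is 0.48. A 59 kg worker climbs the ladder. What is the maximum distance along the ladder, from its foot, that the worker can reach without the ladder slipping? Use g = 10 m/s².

d ≈ 2.47 m

Choose the foot of the ladder as the axis so the floor normal and friction both act there and drop out.
Ladder weight 24×10 = 240 N acts at 1.7 m along the ladder; its horizontal arm is 1.7·cos54° = 0.9992 m → τ = 239.8 N·m clockwise.
Worker weight 59×10 = 590 N at distance d → arm d·cos54° → τ = 590·d·0.5878 clockwise.
Wall normal N at the top has arm L sinθ = 2.751 m counterclockwise, so Στ = 0 gives N·2.751 = 239.8 + 346.8·d.
ΣFy = 0 ⇒ N_floor = 830 N, so the maximum friction is μ_s·N_floor = 0.48×830 = 398.4 N. ΣFx = 0 ⇒ N_wall = f, so at the slipping point N = 398.4 N.
Substituting: 398.4×2.751 = 239.8 + 346.8·d ⇒ d = (1096 − 239.8) / 346.8 = 2.47 m.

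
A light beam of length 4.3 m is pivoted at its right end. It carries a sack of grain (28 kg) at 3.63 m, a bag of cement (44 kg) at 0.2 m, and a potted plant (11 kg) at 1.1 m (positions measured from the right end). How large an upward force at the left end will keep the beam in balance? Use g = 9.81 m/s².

F ≈ 280 N

Sum moments about the right end (the unknown pivot reaction has zero arm there).
Sack of grain: 28 × 9.81 = 274.7 N down at 3.63 m → arm 3.63 m, τ = 274.7 × 3.63 = 997.2 N·m counterclockwise.
Bag of cement: 44 × 9.81 = 431.6 N down at 0.2 m → arm 0.2 m, τ = 431.6 × 0.2 = 86.32 N·m counterclockwise.
Potted plant: 11 × 9.81 = 107.9 N down at 1.1 m → arm 1.1 m, τ = 107.9 × 1.1 = 118.7 N·m counterclockwise.
Net moment of the loads = 1202 N·m counterclockwise.
The upward force F acts at the left end, arm 4.3 m, giving F × 4.3 clockwise.
Balancing moments: F × 4.3 = 1202, giving F = 1202 / 4.3 = 280 N.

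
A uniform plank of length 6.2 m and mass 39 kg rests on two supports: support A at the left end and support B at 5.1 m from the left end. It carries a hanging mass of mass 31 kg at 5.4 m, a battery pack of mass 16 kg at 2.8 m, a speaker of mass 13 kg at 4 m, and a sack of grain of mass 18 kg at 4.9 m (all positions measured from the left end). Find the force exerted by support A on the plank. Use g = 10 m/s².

Taking torques about support B:
Beam weight: 39 × 10 = 390 N down at 3.1 m → arm 2 m, τ = 390 × 2 = 780 N·m counterclockwise.
Hanging mass: 31 × 10 = 310 N down at 5.4 m → arm 0.3 m, τ = 310 × 0.3 = 93 N·m clockwise.
Battery pack: 16 × 10 = 160 N down at 2.8 m → arm 2.3 m, τ = 160 × 2.3 = 368 N·m counterclockwise.
Speaker: 13 × 10 = 130 N down at 4 m → arm 1.1 m, τ = 130 × 1.1 = 143 N·m counterclockwise.
Sack of grain: 18 × 10 = 180 N down at 4.9 m → arm 0.2 m, τ = 180 × 0.2 = 36 N·m counterclockwise.
Net load moment about support B = 1234 N·m counterclockwise.
Reaction R at support A is upward at 0 m, arm 5.1 m → moment R × 5.1 clockwise.
Στ = 0 ⇒ R × 5.1 = 1234 ⇒ R = 242 N.

R_A ≈ 242 N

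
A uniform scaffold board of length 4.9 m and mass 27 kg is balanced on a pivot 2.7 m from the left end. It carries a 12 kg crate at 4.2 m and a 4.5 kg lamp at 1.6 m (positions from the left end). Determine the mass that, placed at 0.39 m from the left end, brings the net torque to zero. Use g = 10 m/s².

m ≈ 2.73 kg

Sum moments about the pivot (at 2.7 m from the left end) (the support reaction has zero arm there).
Beam weight: 27 × 10 = 270 N down at 2.45 m → arm 0.25 m, τ = 270 × 0.25 = 67.5 N·m counterclockwise.
Crate: 12 × 10 = 120 N down at 4.2 m → arm 1.5 m, τ = 120 × 1.5 = 180 N·m clockwise.
Lamp: 4.5 × 10 = 45 N down at 1.6 m → arm 1.1 m, τ = 45 × 1.1 = 49.5 N·m counterclockwise.
Net moment of known loads = 63 N·m clockwise.
An unknown mass m at 0.39 m has arm 2.31 m; its moment is m·g·2.31 counterclockwise.
Στ = 0 ⇒ m × 10 × 2.31 = 63 ⇒ m = 63 / (10 × 2.31) = 2.73 kg.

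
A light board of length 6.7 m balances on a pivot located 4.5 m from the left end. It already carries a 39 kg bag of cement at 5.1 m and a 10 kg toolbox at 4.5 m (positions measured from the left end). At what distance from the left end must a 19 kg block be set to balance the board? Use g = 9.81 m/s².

Take moments about the pivot (at 4.5 m from the left end).
Bag of cement: 39 × 9.81 = 382.6 N down at 5.1 m → arm 0.6 m, τ = 382.6 × 0.6 = 229.6 N·m clockwise.
Toolbox: acts at the pivot, moment arm 0 → no torque.
Net moment of existing loads = 229.6 N·m clockwise.
The block weighs 19 × 9.81 = 186.4 N and must supply an equal counterclockwise moment, so its lever arm about the pivot is 229.6 / 186.4 = 1.23 m.
That puts it at 4.5 − 1.23 = 3.27 m from the left end.

x ≈ 3.27 m from the left end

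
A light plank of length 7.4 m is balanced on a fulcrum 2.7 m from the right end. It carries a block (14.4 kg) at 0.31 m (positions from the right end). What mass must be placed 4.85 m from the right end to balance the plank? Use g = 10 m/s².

m ≈ 16 kg

About the fulcrum (at 2.7 m from the right end):
Block: 14.4 × 10 = 144 N down at 0.31 m → arm 2.39 m, τ = 144 × 2.39 = 344.2 N·m clockwise.
Net moment of known loads = 344.2 N·m clockwise.
An unknown mass m at 4.85 m has arm 2.15 m; its moment is m·g·2.15 counterclockwise.
Setting net torque to zero: m × 10 × 2.15 = 344.2 → m = 344.2 / (10 × 2.15) = 16 kg.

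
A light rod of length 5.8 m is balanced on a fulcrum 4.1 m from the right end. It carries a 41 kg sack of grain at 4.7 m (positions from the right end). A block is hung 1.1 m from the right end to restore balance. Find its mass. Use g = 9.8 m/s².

m ≈ 8.2 kg

Sum moments about the fulcrum (at 4.1 m from the right end) (the support reaction has zero arm there).
Sack of grain: 41 × 9.8 = 401.8 N down at 4.7 m → arm 0.6 m, τ = 401.8 × 0.6 = 241.1 N·m counterclockwise.
Net moment of known loads = 241.1 N·m counterclockwise.
An unknown mass m at 1.1 m has arm 3 m; its moment is m·g·3 clockwise.
For rotational equilibrium, m × 9.8 × 3 = 241.1, so m = 241.1 / (9.8 × 3) = 8.2 kg.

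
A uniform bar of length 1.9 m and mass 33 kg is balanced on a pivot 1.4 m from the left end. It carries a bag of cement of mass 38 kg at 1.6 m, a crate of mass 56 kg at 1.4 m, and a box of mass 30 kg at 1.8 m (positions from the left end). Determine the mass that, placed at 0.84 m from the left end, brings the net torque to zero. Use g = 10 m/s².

About the pivot (at 1.4 m from the left end):
Beam weight: 33 × 10 = 330 N down at 0.95 m → arm 0.45 m, τ = 330 × 0.45 = 148.5 N·m counterclockwise.
Bag of cement: 38 × 10 = 380 N down at 1.6 m → arm 0.2 m, τ = 380 × 0.2 = 76 N·m clockwise.
Crate: acts at the pivot, moment arm 0 → no torque.
Box: 30 × 10 = 300 N down at 1.8 m → arm 0.4 m, τ = 300 × 0.4 = 120 N·m clockwise.
Net moment of known loads = 47.5 N·m clockwise.
An unknown mass m at 0.84 m has arm 0.56 m; its moment is m·g·0.56 counterclockwise.
Στ = 0 ⇒ m × 10 × 0.56 = 47.5 ⇒ m = 47.5 / (10 × 0.56) = 8.48 kg.

m ≈ 8.48 kg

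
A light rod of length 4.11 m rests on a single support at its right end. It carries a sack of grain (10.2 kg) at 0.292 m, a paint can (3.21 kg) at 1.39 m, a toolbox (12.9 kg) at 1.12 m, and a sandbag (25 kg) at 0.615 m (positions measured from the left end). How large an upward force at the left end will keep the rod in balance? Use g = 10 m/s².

F ≈ 422 N

Take moments about the right end.
Sack of grain: 10.2 × 10 = 102 N down at 0.292 m → arm 3.818 m, τ = 102 × 3.818 = 389.4 N·m counterclockwise.
Paint can: 3.21 × 10 = 32.1 N down at 1.39 m → arm 2.72 m, τ = 32.1 × 2.72 = 87.31 N·m counterclockwise.
Toolbox: 12.9 × 10 = 129 N down at 1.12 m → arm 2.99 m, τ = 129 × 2.99 = 385.7 N·m counterclockwise.
Sandbag: 25 × 10 = 250 N down at 0.615 m → arm 3.495 m, τ = 250 × 3.495 = 873.8 N·m counterclockwise.
Net moment of the loads = 1736 N·m counterclockwise.
The upward force F acts at the left end, arm 4.11 m, giving F × 4.11 clockwise.
Balancing moments: F × 4.11 = 1736, giving F = 1736 / 4.11 = 422 N.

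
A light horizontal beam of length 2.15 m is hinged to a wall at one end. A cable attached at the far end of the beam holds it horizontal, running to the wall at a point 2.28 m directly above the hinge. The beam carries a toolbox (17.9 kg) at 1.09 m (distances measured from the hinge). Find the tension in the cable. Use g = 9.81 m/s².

T ≈ 122 N

Taking torques about the hinge:
Toolbox: 17.9 × 9.81 = 175.6 N down at 1.09 m → arm 1.09 m, τ = 175.6 × 1.09 = 191.4 N·m clockwise.
Total clockwise load moment = 191.4 N·m.
The cable tension T acts at 2.15 m; only its component perpendicular to the beam, T sinθ, produces torque. sinθ = h/√(h²+d²) = 2.28/√(2.28²+2.15²) = 0.7275.
Στ = 0 ⇒ T × 2.15 × 0.7275 = 191.4 ⇒ T = 191.4 / 1.564 = 122 N.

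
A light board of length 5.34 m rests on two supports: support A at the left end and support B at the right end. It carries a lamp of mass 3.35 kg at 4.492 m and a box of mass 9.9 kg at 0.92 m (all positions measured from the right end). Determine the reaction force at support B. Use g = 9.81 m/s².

Take moments about support A.
Lamp: 3.35 × 9.81 = 32.86 N down at 4.492 m → arm 0.848 m, τ = 32.86 × 0.848 = 27.87 N·m clockwise.
Box: 9.9 × 9.81 = 97.12 N down at 0.92 m → arm 4.42 m, τ = 97.12 × 4.42 = 429.3 N·m clockwise.
Net load moment about support A = 457.2 N·m clockwise.
Reaction R at support B is upward at 0 m, arm 5.34 m → moment R × 5.34 counterclockwise.
Setting net torque to zero: R × 5.34 = 457.2 → R = 85.6 N.

R_B ≈ 85.6 N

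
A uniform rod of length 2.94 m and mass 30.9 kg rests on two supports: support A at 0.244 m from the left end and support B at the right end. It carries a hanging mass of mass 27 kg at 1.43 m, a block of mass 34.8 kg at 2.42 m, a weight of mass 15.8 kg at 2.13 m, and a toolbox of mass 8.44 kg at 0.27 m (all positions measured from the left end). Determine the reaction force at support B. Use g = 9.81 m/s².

Choose support A as the axis so its reaction then has zero moment arm.
Beam weight: 30.9 × 9.81 = 303.1 N down at 1.47 m → arm 1.226 m, τ = 303.1 × 1.226 = 371.6 N·m clockwise.
Hanging mass: 27 × 9.81 = 264.9 N down at 1.43 m → arm 1.186 m, τ = 264.9 × 1.186 = 314.2 N·m clockwise.
Block: 34.8 × 9.81 = 341.4 N down at 2.42 m → arm 2.176 m, τ = 341.4 × 2.176 = 742.9 N·m clockwise.
Weight: 15.8 × 9.81 = 155 N down at 2.13 m → arm 1.886 m, τ = 155 × 1.886 = 292.3 N·m clockwise.
Toolbox: 8.44 × 9.81 = 82.8 N down at 0.27 m → arm 0.026 m, τ = 82.8 × 0.026 = 2.153 N·m clockwise.
Net load moment about support A = 1723 N·m clockwise.
Reaction R at support B is upward at 2.94 m, arm 2.696 m → moment R × 2.696 counterclockwise.
Balancing moments: R × 2.696 = 1723, giving R = 639 N.

R_B ≈ 639 N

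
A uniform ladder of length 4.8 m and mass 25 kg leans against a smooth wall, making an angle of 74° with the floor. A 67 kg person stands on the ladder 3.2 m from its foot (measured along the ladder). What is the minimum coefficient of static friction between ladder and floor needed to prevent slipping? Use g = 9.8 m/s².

Taking torques about the foot of the ladder:
Ladder weight 25×9.8 = 245 N acts at 2.4 m along the ladder; its horizontal arm is 2.4·cos74° = 0.6615 m → τ = 162.1 N·m clockwise.
Person: 67×9.8 = 656.6 N at 3.2 m → arm 0.882 m → τ = 579.1 N·m clockwise.
Wall normal N acts horizontally at the top; its moment arm is the height L sinθ = 4.8·sin74° = 4.614 m, counterclockwise.
Balancing moments: N × 4.614 = 741.2, giving N = 160.6 N.
ΣFx = 0 ⇒ f = N_wall = 160.6 N. ΣFy = 0 ⇒ N_floor = 901.6 N.
μ_min = f / N_floor = 160.6 / 901.6 = 0.178.

μ_min ≈ 0.178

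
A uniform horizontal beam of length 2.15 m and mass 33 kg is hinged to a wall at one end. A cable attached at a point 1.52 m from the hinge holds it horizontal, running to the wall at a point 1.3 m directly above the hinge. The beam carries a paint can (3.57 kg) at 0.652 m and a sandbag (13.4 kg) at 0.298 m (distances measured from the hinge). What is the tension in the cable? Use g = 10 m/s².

T ≈ 423 N

Take moments about the hinge.
Beam weight: 33 × 10 = 330 N down at 1.075 m → arm 1.075 m, τ = 330 × 1.075 = 354.8 N·m clockwise.
Paint can: 3.57 × 10 = 35.7 N down at 0.652 m → arm 0.652 m, τ = 35.7 × 0.652 = 23.28 N·m clockwise.
Sandbag: 13.4 × 10 = 134 N down at 0.298 m → arm 0.298 m, τ = 134 × 0.298 = 39.93 N·m clockwise.
Total clockwise load moment = 418 N·m.
The cable tension T acts at 1.52 m; only its component perpendicular to the beam, T sinθ, produces torque. sinθ = h/√(h²+d²) = 1.3/√(1.3²+1.52²) = 0.65.
Setting net torque to zero: T × 1.52 × 0.65 = 418 → T = 418 / 0.988 = 423 N.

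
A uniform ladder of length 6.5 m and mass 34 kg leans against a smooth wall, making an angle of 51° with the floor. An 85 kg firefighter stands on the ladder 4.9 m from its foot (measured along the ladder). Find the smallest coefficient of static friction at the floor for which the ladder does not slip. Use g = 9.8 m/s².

About the foot of the ladder:
Ladder weight 34×9.8 = 333.2 N acts at 3.25 m along the ladder; its horizontal arm is 3.25·cos51° = 2.045 m → τ = 681.4 N·m clockwise.
Firefighter: 85×9.8 = 833 N at 4.9 m → arm 3.084 m → τ = 2569 N·m clockwise.
Wall normal N acts horizontally at the top; its moment arm is the height L sinθ = 6.5·sin51° = 5.051 m, counterclockwise.
Στ = 0 ⇒ N × 5.051 = 3250 ⇒ N = 643.4 N.
ΣFx = 0 ⇒ f = N_wall = 643.4 N. ΣFy = 0 ⇒ N_floor = 1166 N.
μ_min = f / N_floor = 643.4 / 1166 = 0.552.

μ_min ≈ 0.552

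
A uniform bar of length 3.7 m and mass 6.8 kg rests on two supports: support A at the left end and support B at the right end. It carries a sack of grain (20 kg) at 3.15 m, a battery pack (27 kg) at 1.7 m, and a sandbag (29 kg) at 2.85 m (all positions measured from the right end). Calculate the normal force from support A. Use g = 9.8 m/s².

R_A ≈ 541 N

Sum moments about support B (its reaction then has zero moment arm).
Beam weight: 6.8 × 9.8 = 66.64 N down at 1.85 m → arm 1.85 m, τ = 66.64 × 1.85 = 123.3 N·m counterclockwise.
Sack of grain: 20 × 9.8 = 196 N down at 3.15 m → arm 3.15 m, τ = 196 × 3.15 = 617.4 N·m counterclockwise.
Battery pack: 27 × 9.8 = 264.6 N down at 1.7 m → arm 1.7 m, τ = 264.6 × 1.7 = 449.8 N·m counterclockwise.
Sandbag: 29 × 9.8 = 284.2 N down at 2.85 m → arm 2.85 m, τ = 284.2 × 2.85 = 810 N·m counterclockwise.
Net load moment about support B = 2000 N·m counterclockwise.
Reaction R at support A is upward at 3.7 m, arm 3.7 m → moment R × 3.7 clockwise.
Setting net torque to zero: R × 3.7 = 2000 → R = 541 N.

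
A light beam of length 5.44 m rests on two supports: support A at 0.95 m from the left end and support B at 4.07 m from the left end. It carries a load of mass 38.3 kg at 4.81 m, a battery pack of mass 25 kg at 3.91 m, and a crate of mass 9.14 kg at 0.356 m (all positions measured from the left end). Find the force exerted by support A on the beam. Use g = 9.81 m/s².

About support B:
Load: 38.3 × 9.81 = 375.7 N down at 4.81 m → arm 0.74 m, τ = 375.7 × 0.74 = 278 N·m clockwise.
Battery pack: 25 × 9.81 = 245.2 N down at 3.91 m → arm 0.16 m, τ = 245.2 × 0.16 = 39.23 N·m counterclockwise.
Crate: 9.14 × 9.81 = 89.66 N down at 0.356 m → arm 3.714 m, τ = 89.66 × 3.714 = 333 N·m counterclockwise.
Net load moment about support B = 94.23 N·m counterclockwise.
Reaction R at support A is upward at 0.95 m, arm 3.12 m → moment R × 3.12 clockwise.
Στ = 0 ⇒ R × 3.12 = 94.23 ⇒ R = 30.2 N.

R_A ≈ 30.2 N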